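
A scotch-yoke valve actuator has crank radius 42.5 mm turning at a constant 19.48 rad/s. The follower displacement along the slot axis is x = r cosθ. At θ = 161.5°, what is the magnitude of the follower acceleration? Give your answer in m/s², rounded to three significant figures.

15.3

ω = 19.48 rad/s
x = r cosθ ⇒ ẍ = −rω² cosθ (ω constant).
|a| = rω²|cosθ| = 0.0425·(19.48)²·|cos 161.5°| = 15.294 m/s².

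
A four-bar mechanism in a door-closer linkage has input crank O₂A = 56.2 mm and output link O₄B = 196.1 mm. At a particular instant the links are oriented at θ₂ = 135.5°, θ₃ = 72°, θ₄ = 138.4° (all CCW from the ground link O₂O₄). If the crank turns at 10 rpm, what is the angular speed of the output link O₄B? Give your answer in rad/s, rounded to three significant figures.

0.293

ω₂ = 1.047 rad/s (from 10 rpm).
Differentiating the loop-closure r₂e^{iθ₂}+r₃e^{iθ₃}=r₁+r₄e^{iθ₄} gives r₂ω₂e^{iθ₂}+r₃ω₃e^{iθ₃}=r₄ω₄e^{iθ₄}.
Eliminating the other unknown: ω₄ = r₂ω₂ sin(θ₂−θ₃) / [r₄ sin(θ₄−θ₃)].
Numerator sine = +0.89493; denominator sine = +0.91636.
Result = 0.0562·1.047·(+0.89493) / (0.1961·(+0.91636)) = +0.2931 rad/s; magnitude 0.2931 rad/s.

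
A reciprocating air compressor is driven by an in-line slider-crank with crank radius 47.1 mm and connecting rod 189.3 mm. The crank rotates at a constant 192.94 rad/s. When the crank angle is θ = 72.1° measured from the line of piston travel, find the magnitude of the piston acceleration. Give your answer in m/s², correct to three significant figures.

177

ω = 192.9 rad/s
x(θ) = r cosθ + √(L² − r² sin²θ); with ω constant, a = ω²·d²x/dθ².
d²x/dθ² = −r cosθ − r²(cos2θ)/√u − r⁴ sin²2θ/(4u^{3/2}),  u = L² − r² sin²θ = 0.0338256 m².
Substituting r = 0.0471 m, L = 0.1893 m, θ = 72.1°: d²x/dθ² = -0.0047611 m.
a = ω²·d²x/dθ² = (192.9)²·(-0.0047611) = -177.24 m/s²;  |a| = 177.24 m/s².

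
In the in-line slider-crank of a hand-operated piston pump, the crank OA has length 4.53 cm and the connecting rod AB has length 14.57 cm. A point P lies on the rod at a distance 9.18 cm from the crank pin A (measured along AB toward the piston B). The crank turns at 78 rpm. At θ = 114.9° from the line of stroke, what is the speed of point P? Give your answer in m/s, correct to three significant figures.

0.312

ω = 8.168 rad/s.  Crank-pin speed |V_A| = rω = 0.37002 m/s, perpendicular to OA.
Rod angle: sinφ = −(r/L) sinθ ⇒ φ = -16.380°; ω_rod = −rω cosθ/√(L²−r²sin²θ) = +1.1145 rad/s.
V_P = V_A + ω_rod × AP, with AP = 0.0918 m along the rod.
Components: V_Px = −rω sinθ − a·ω_rod·sinφ = -0.30677 m/s;  V_Py = rω cosθ + a·ω_rod·cosφ = -0.057633 m/s.
|V_P| = √(V_Px² + V_Py²) = 0.31214 m/s.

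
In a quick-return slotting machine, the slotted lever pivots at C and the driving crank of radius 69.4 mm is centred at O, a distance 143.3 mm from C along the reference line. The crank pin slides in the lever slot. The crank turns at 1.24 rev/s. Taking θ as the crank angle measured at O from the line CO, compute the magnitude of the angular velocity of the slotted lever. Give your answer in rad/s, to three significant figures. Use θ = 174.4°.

7.13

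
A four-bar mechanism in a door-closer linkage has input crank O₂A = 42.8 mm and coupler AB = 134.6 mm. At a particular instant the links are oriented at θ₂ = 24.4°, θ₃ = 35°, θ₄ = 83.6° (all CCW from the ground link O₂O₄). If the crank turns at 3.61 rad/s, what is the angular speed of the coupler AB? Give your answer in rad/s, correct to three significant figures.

1.31

ω₂ = 3.61 rad/s
Differentiating the loop-closure r₂e^{iθ₂}+r₃e^{iθ₃}=r₁+r₄e^{iθ₄} gives r₂ω₂e^{iθ₂}+r₃ω₃e^{iθ₃}=r₄ω₄e^{iθ₄}.
Eliminating the other unknown: ω₃ = r₂ω₂ sin(θ₄−θ₂) / [r₃ sin(θ₃−θ₄)].
Numerator sine = +0.85896; denominator sine = -0.75011.
Result = 0.0428·3.61·(+0.85896) / (0.1346·(-0.75011)) = -1.3145 rad/s; magnitude 1.3145 rad/s.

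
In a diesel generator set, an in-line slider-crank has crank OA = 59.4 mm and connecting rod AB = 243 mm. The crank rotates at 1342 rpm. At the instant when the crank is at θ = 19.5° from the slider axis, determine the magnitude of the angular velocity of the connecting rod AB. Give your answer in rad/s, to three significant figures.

32.5

ω = 140.5 rad/s (converted from 1342 rpm).
The rod makes angle φ with the slider axis where L sinφ = r sinθ; differentiating, L cosφ·φ̇ = r ω cosθ.
L cosφ = √(L² − r² sin²θ) = 0.24219 m.
|ω_rod| = r ω |cosθ| / √(L² − r² sin²θ) = 0.0594·140.5·0.94264/0.24219 = 32.491 rad/s.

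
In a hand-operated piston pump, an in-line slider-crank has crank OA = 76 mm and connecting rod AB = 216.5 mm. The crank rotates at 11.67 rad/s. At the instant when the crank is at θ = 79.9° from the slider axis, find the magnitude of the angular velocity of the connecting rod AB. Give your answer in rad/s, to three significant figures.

0.766

ω = 11.67 rad/s
The rod makes angle φ with the slider axis where L sinφ = r sinθ; differentiating, L cosφ·φ̇ = r ω cosθ.
L cosφ = √(L² − r² sin²θ) = 0.20316 m.
|ω_rod| = r ω |cosθ| / √(L² − r² sin²θ) = 0.076·11.67·0.17537/0.20316 = 0.76559 rad/s.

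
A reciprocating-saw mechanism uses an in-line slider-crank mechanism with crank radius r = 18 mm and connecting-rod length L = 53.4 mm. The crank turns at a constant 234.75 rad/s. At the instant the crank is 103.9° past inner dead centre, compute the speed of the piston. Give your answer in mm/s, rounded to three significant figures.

ω = 234.8 rad/s
For an in-line slider-crank, x = r cosθ + √(L² − r² sin²θ), so v = −rω sinθ·[1 + r cosθ/√(L² − r² sin²θ)].
With r = 0.018 m, L = 0.0534 m, θ = 103.9°: √(L² − r² sin²θ) = 0.05046 m.
v = −0.018·234.8·0.97072·[1 + 0.018·-0.24023/0.05046] = -3.7503 m/s.
|v| = 3.7503 m/s = 3750.3 mm/s.

3750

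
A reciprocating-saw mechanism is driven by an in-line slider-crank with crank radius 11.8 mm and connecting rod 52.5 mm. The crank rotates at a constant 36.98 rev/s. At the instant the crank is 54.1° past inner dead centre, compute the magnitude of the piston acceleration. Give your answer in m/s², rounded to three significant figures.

ω = 2π·37 = 232.4 rad/s
x(θ) = r cosθ + √(L² − r² sin²θ); with ω constant, a = ω²·d²x/dθ².
d²x/dθ² = −r cosθ − r²(cos2θ)/√u − r⁴ sin²2θ/(4u^{3/2}),  u = L² − r² sin²θ = 0.00266489 m².
Substituting r = 0.0118 m, L = 0.0525 m, θ = 54.1°: d²x/dθ² = -0.0061085 m.
a = ω²·d²x/dθ² = (232.4)²·(-0.0061085) = -329.78 m/s²;  |a| = 329.78 m/s².

330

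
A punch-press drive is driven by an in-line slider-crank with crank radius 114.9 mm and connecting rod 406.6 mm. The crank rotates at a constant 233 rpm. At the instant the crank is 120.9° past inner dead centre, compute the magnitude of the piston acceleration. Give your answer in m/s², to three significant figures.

ω = 2π·233/60 = 24.4 rad/s
x(θ) = r cosθ + √(L² − r² sin²θ); with ω constant, a = ω²·d²x/dθ².
d²x/dθ² = −r cosθ − r²(cos2θ)/√u − r⁴ sin²2θ/(4u^{3/2}),  u = L² − r² sin²θ = 0.155603 m².
Substituting r = 0.1149 m, L = 0.4066 m, θ = 120.9°: d²x/dθ² = +0.07427 m.
a = ω²·d²x/dθ² = (24.4)²·(+0.07427) = +44.216 m/s²;  |a| = 44.216 m/s².

44.2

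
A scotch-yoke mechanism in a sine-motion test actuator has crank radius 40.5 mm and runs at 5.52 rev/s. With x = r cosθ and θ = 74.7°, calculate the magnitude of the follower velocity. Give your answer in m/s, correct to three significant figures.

1.35

ω = 34.68 rad/s (from 5.52 rev/s).
x = r cosθ ⇒ ẋ = −rω sinθ.
|v| = rω|sinθ| = 0.0405·34.68·|sin 74.7°| = 1.3549 m/s.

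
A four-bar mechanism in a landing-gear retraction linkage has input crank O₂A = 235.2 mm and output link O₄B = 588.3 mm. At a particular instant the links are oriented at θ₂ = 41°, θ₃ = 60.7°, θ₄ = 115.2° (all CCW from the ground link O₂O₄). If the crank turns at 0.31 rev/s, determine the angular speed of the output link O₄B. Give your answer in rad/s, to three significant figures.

ω₂ = 1.948 rad/s (from 0.31 rev/s).
Differentiating the loop-closure r₂e^{iθ₂}+r₃e^{iθ₃}=r₁+r₄e^{iθ₄} gives r₂ω₂e^{iθ₂}+r₃ω₃e^{iθ₃}=r₄ω₄e^{iθ₄}.
Eliminating the other unknown: ω₄ = r₂ω₂ sin(θ₂−θ₃) / [r₄ sin(θ₄−θ₃)].
Numerator sine = -0.33710; denominator sine = +0.81412.
Result = 0.2352·1.948·(-0.33710) / (0.5883·(+0.81412)) = -0.32244 rad/s; magnitude 0.32244 rad/s.

0.322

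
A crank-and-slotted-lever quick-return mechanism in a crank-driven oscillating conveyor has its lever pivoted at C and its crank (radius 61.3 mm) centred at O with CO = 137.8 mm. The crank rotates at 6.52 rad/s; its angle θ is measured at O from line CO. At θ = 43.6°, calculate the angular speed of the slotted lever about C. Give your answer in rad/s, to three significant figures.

ω = 6.52 rad/s
Crank pin A relative to C: A = (d + r cosθ, r sinθ); lever angle φ = atan2(r sinθ, d + r cosθ).
Differentiating tanφ: φ̇ = rω(d cosθ + r)/(d² + r² + 2dr cosθ).
d² + r² + 2dr cosθ = |CA|² = 0.0349809 m²;  d cosθ + r = +0.16109 m.
|ω_lever| = |0.0613·6.52·+0.16109| / 0.0349809 = 1.8406 rad/s.

1.84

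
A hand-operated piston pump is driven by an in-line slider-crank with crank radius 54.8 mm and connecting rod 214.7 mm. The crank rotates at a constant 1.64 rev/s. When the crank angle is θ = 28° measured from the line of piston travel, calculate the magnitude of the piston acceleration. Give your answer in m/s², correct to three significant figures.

5.99

ω = 2π·1.64 = 10.3 rad/s
x(θ) = r cosθ + √(L² − r² sin²θ); with ω constant, a = ω²·d²x/dθ².
d²x/dθ² = −r cosθ − r²(cos2θ)/√u − r⁴ sin²2θ/(4u^{3/2}),  u = L² − r² sin²θ = 0.0454342 m².
Substituting r = 0.0548 m, L = 0.2147 m, θ = 28°: d²x/dθ² = -0.056424 m.
a = ω²·d²x/dθ² = (10.3)²·(-0.056424) = -5.9911 m/s²;  |a| = 5.9911 m/s².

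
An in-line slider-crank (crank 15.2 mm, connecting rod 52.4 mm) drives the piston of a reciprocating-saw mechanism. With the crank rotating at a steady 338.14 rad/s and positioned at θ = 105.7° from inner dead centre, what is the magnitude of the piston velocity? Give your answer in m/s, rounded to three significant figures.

ω = 338.1 rad/s
For an in-line slider-crank, x = r cosθ + √(L² − r² sin²θ), so v = −rω sinθ·[1 + r cosθ/√(L² − r² sin²θ)].
With r = 0.0152 m, L = 0.0524 m, θ = 105.7°: √(L² − r² sin²θ) = 0.050315 m.
v = −0.0152·338.1·0.96269·[1 + 0.0152·-0.27060/0.050315] = -4.5435 m/s.
|v| = 4.5435 m/s.

4.54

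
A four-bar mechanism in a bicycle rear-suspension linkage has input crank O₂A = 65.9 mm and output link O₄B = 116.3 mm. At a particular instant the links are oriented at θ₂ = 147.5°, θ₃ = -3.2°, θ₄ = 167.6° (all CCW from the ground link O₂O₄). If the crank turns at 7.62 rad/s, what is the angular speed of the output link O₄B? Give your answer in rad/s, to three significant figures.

ω₂ = 7.62 rad/s
Differentiating the loop-closure r₂e^{iθ₂}+r₃e^{iθ₃}=r₁+r₄e^{iθ₄} gives r₂ω₂e^{iθ₂}+r₃ω₃e^{iθ₃}=r₄ω₄e^{iθ₄}.
Eliminating the other unknown: ω₄ = r₂ω₂ sin(θ₂−θ₃) / [r₄ sin(θ₄−θ₃)].
Numerator sine = +0.48938; denominator sine = +0.15988.
Result = 0.0659·7.62·(+0.48938) / (0.1163·(+0.15988)) = +13.216 rad/s; magnitude 13.216 rad/s.

13.2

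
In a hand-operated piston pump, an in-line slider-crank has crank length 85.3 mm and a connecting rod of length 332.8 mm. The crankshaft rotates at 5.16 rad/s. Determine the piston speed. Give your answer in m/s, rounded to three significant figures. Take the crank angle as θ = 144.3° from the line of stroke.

0.203

ω = 5.16 rad/s
For an in-line slider-crank, x = r cosθ + √(L² − r² sin²θ), so v = −rω sinθ·[1 + r cosθ/√(L² − r² sin²θ)].
With r = 0.0853 m, L = 0.3328 m, θ = 144.3°: √(L² − r² sin²θ) = 0.32906 m.
v = −0.0853·5.16·0.58354·[1 + 0.0853·-0.81208/0.32906] = -0.20278 m/s.
|v| = 0.20278 m/s.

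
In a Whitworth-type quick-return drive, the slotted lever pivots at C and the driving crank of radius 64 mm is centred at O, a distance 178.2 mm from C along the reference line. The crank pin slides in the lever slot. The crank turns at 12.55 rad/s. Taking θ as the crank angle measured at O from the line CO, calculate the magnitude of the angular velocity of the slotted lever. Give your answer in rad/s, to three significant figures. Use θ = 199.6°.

5.81

ω = 12.55 rad/s
Crank pin A relative to C: A = (d + r cosθ, r sinθ); lever angle φ = atan2(r sinθ, d + r cosθ).
Differentiating tanφ: φ̇ = rω(d cosθ + r)/(d² + r² + 2dr cosθ).
d² + r² + 2dr cosθ = |CA|² = 0.0143633 m²;  d cosθ + r = -0.10387 m.
|ω_lever| = |0.064·12.55·-0.10387| / 0.0143633 = 5.8087 rad/s.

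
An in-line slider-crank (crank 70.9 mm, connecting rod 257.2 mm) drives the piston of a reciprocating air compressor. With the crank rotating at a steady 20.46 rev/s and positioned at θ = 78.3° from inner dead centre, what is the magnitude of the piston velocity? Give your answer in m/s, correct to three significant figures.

ω = 2π·20.5 = 128.6 rad/s
For an in-line slider-crank, x = r cosθ + √(L² − r² sin²θ), so v = −rω sinθ·[1 + r cosθ/√(L² − r² sin²θ)].
With r = 0.0709 m, L = 0.2572 m, θ = 78.3°: √(L² − r² sin²θ) = 0.24765 m.
v = −0.0709·128.6·0.97922·[1 + 0.0709·0.20279/0.24765] = -9.4433 m/s.
|v| = 9.4433 m/s.

9.44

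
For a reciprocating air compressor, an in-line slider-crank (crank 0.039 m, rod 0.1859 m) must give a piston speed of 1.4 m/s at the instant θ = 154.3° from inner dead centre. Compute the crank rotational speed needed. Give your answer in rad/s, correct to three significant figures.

For an in-line slider-crank, |v_piston| = rω|sinθ|·[1 + r cosθ/√(L² − r² sin²θ)].
With r = 0.039 m, L = 0.1859 m, θ = 154.3°: the bracketed kinematic factor |dx/dθ| = 0.013702 m.
ω = v/|dx/dθ| = 1.4/0.013702 = 102.17 rad/s.

102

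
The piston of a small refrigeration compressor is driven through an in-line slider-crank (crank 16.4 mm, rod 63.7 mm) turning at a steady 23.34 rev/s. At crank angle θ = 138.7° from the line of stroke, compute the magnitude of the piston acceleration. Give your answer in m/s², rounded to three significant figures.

ω = 2π·23.3 = 146.6 rad/s
x(θ) = r cosθ + √(L² − r² sin²θ); with ω constant, a = ω²·d²x/dθ².
d²x/dθ² = −r cosθ − r²(cos2θ)/√u − r⁴ sin²2θ/(4u^{3/2}),  u = L² − r² sin²θ = 0.00394053 m².
Substituting r = 0.0164 m, L = 0.0637 m, θ = 138.7°: d²x/dθ² = +0.011697 m.
a = ω²·d²x/dθ² = (146.6)²·(+0.011697) = +251.56 m/s²;  |a| = 251.56 m/s².

252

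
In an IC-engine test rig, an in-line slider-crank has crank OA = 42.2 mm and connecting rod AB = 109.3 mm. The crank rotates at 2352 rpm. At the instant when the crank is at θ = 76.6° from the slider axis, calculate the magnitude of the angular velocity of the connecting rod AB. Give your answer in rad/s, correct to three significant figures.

23.8

ω = 246.3 rad/s (converted from 2352 rpm).
The rod makes angle φ with the slider axis where L sinφ = r sinθ; differentiating, L cosφ·φ̇ = r ω cosθ.
L cosφ = √(L² − r² sin²θ) = 0.1013 m.
|ω_rod| = r ω |cosθ| / √(L² − r² sin²θ) = 0.0422·246.3·0.23175/0.1013 = 23.779 rad/s.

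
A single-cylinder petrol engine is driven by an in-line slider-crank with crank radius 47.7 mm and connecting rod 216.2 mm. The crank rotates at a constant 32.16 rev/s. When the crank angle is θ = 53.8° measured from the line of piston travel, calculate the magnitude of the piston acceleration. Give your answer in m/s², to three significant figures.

ω = 2π·32.2 = 202.1 rad/s
x(θ) = r cosθ + √(L² − r² sin²θ); with ω constant, a = ω²·d²x/dθ².
d²x/dθ² = −r cosθ − r²(cos2θ)/√u − r⁴ sin²2θ/(4u^{3/2}),  u = L² − r² sin²θ = 0.0452608 m².
Substituting r = 0.0477 m, L = 0.2162 m, θ = 53.8°: d²x/dθ² = -0.02506 m.
a = ω²·d²x/dθ² = (202.1)²·(-0.02506) = -1023.2 m/s²;  |a| = 1023.2 m/s².

1020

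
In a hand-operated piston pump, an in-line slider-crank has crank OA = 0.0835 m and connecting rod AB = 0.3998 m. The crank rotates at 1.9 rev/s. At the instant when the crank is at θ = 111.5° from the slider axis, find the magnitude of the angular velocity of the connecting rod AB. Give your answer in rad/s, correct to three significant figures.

0.932

ω = 11.94 rad/s (converted from 1.9 rev/s).
The rod makes angle φ with the slider axis where L sinφ = r sinθ; differentiating, L cosφ·φ̇ = r ω cosθ.
L cosφ = √(L² − r² sin²θ) = 0.39218 m.
|ω_rod| = r ω |cosθ| / √(L² − r² sin²θ) = 0.0835·11.94·0.36650/0.39218 = 0.93156 rad/s.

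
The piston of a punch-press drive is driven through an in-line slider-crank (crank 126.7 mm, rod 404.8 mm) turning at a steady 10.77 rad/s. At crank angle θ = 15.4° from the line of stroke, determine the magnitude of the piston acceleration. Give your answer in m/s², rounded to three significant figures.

ω = 10.77 rad/s
x(θ) = r cosθ + √(L² − r² sin²θ); with ω constant, a = ω²·d²x/dθ².
d²x/dθ² = −r cosθ − r²(cos2θ)/√u − r⁴ sin²2θ/(4u^{3/2}),  u = L² − r² sin²θ = 0.162731 m².
Substituting r = 0.1267 m, L = 0.4048 m, θ = 15.4°: d²x/dθ² = -0.15659 m.
a = ω²·d²x/dθ² = (10.77)²·(-0.15659) = -18.163 m/s²;  |a| = 18.163 m/s².

18.2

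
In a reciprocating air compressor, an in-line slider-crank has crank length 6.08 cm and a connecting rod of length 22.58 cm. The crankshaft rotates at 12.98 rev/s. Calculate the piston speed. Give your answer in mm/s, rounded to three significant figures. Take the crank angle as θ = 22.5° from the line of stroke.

ω = 2π·13 = 81.56 rad/s
For an in-line slider-crank, x = r cosθ + √(L² − r² sin²θ), so v = −rω sinθ·[1 + r cosθ/√(L² − r² sin²θ)].
With r = 0.0608 m, L = 0.2258 m, θ = 22.5°: √(L² − r² sin²θ) = 0.2246 m.
v = −0.0608·81.56·0.38268·[1 + 0.0608·0.92388/0.2246] = -2.3722 m/s.
|v| = 2.3722 m/s = 2372.2 mm/s.

2370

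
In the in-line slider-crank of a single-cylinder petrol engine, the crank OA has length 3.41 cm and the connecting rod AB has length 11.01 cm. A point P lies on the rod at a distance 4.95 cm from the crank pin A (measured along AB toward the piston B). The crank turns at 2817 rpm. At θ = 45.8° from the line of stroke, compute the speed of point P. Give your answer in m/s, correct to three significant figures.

8.82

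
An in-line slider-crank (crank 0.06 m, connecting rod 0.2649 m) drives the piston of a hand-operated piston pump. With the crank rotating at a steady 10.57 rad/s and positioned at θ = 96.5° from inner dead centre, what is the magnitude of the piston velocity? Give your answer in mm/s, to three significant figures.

ω = 10.57 rad/s
For an in-line slider-crank, x = r cosθ + √(L² − r² sin²θ), so v = −rω sinθ·[1 + r cosθ/√(L² − r² sin²θ)].
With r = 0.06 m, L = 0.2649 m, θ = 96.5°: √(L² − r² sin²θ) = 0.2581 m.
v = −0.06·10.57·0.99357·[1 + 0.06·-0.11320/0.2581] = -0.61354 m/s.
|v| = 0.61354 m/s = 613.54 mm/s.

614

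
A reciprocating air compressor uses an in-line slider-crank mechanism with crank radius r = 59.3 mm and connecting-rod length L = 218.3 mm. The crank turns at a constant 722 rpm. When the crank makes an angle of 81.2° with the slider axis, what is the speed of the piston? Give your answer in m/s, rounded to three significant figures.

ω = 2π·722/60 = 75.61 rad/s
For an in-line slider-crank, x = r cosθ + √(L² − r² sin²θ), so v = −rω sinθ·[1 + r cosθ/√(L² − r² sin²θ)].
With r = 0.0593 m, L = 0.2183 m, θ = 81.2°: √(L² − r² sin²θ) = 0.21029 m.
v = −0.0593·75.61·0.98823·[1 + 0.0593·0.15299/0.21029] = -4.6219 m/s.
|v| = 4.6219 m/s.

4.62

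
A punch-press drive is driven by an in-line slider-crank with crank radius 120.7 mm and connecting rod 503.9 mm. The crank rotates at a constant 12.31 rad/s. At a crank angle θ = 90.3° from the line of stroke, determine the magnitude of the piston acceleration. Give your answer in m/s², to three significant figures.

ω = 12.31 rad/s
x(θ) = r cosθ + √(L² − r² sin²θ); with ω constant, a = ω²·d²x/dθ².
d²x/dθ² = −r cosθ − r²(cos2θ)/√u − r⁴ sin²2θ/(4u^{3/2}),  u = L² − r² sin²θ = 0.239347 m².
Substituting r = 0.1207 m, L = 0.5039 m, θ = 90.3°: d²x/dθ² = +0.030409 m.
a = ω²·d²x/dθ² = (12.31)²·(+0.030409) = +4.608 m/s²;  |a| = 4.608 m/s².

4.61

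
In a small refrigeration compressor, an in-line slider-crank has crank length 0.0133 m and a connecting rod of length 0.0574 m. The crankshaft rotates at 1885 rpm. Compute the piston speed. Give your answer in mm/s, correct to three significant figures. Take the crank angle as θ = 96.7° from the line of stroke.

2540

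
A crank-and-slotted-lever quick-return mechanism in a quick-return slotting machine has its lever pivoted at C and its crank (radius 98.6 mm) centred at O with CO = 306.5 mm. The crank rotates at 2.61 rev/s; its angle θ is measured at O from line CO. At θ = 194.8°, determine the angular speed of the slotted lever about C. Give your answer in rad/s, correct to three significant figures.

ω = 16.4 rad/s (from 2.61 rev/s).
Crank pin A relative to C: A = (d + r cosθ, r sinθ); lever angle φ = atan2(r sinθ, d + r cosθ).
Differentiating tanφ: φ̇ = rω(d cosθ + r)/(d² + r² + 2dr cosθ).
d² + r² + 2dr cosθ = |CA|² = 0.0452277 m²;  d cosθ + r = -0.19773 m.
|ω_lever| = |0.0986·16.4·-0.19773| / 0.0452277 = 7.0692 rad/s.

7.07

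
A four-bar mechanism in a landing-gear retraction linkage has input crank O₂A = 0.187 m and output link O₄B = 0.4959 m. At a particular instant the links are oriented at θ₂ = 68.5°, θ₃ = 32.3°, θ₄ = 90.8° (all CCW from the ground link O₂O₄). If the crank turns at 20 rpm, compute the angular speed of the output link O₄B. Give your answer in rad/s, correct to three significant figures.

0.547

ω₂ = 2.094 rad/s (from 20 rpm).
Differentiating the loop-closure r₂e^{iθ₂}+r₃e^{iθ₃}=r₁+r₄e^{iθ₄} gives r₂ω₂e^{iθ₂}+r₃ω₃e^{iθ₃}=r₄ω₄e^{iθ₄}.
Eliminating the other unknown: ω₄ = r₂ω₂ sin(θ₂−θ₃) / [r₄ sin(θ₄−θ₃)].
Numerator sine = +0.59061; denominator sine = +0.85264.
Result = 0.187·2.094·(+0.59061) / (0.4959·(+0.85264)) = +0.54706 rad/s; magnitude 0.54706 rad/s.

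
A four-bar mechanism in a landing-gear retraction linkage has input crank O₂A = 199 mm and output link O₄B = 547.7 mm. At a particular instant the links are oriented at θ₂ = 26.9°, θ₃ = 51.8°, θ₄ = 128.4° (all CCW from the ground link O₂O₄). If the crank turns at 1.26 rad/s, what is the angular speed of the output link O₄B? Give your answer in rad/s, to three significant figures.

ω₂ = 1.26 rad/s
Differentiating the loop-closure r₂e^{iθ₂}+r₃e^{iθ₃}=r₁+r₄e^{iθ₄} gives r₂ω₂e^{iθ₂}+r₃ω₃e^{iθ₃}=r₄ω₄e^{iθ₄}.
Eliminating the other unknown: ω₄ = r₂ω₂ sin(θ₂−θ₃) / [r₄ sin(θ₄−θ₃)].
Numerator sine = -0.42104; denominator sine = +0.97278.
Result = 0.199·1.26·(-0.42104) / (0.5477·(+0.97278)) = -0.19815 rad/s; magnitude 0.19815 rad/s.

0.198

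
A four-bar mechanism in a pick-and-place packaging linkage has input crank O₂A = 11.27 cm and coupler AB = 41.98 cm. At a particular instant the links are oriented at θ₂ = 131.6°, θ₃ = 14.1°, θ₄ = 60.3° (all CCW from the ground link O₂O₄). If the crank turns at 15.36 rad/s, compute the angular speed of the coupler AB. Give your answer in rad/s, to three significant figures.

5.41

ω₂ = 15.36 rad/s
Differentiating the loop-closure r₂e^{iθ₂}+r₃e^{iθ₃}=r₁+r₄e^{iθ₄} gives r₂ω₂e^{iθ₂}+r₃ω₃e^{iθ₃}=r₄ω₄e^{iθ₄}.
Eliminating the other unknown: ω₃ = r₂ω₂ sin(θ₄−θ₂) / [r₃ sin(θ₃−θ₄)].
Numerator sine = -0.94721; denominator sine = -0.72176.
Result = 0.1127·15.36·(-0.94721) / (0.4198·(-0.72176)) = +5.4116 rad/s; magnitude 5.4116 rad/s.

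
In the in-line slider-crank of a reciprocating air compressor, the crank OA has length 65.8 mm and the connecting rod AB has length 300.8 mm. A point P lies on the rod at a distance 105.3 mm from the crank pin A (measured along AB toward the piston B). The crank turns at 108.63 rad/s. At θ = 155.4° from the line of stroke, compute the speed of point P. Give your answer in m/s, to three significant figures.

5.05

ω = 108.6 rad/s.  Crank-pin speed |V_A| = rω = 7.1479 m/s, perpendicular to OA.
Rod angle: sinφ = −(r/L) sinθ ⇒ φ = -5.225°; ω_rod = −rω cosθ/√(L²−r²sin²θ) = +21.696 rad/s.
V_P = V_A + ω_rod × AP, with AP = 0.1053 m along the rod.
Components: V_Px = −rω sinθ − a·ω_rod·sinφ = -2.7675 m/s;  V_Py = rω cosθ + a·ω_rod·cosφ = -4.224 m/s.
|V_P| = √(V_Px² + V_Py²) = 5.0498 m/s.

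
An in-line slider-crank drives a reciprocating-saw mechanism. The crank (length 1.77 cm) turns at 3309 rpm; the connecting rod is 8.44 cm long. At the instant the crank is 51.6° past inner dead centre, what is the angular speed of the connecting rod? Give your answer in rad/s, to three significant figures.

ω = 346.5 rad/s (converted from 3309 rpm).
The rod makes angle φ with the slider axis where L sinφ = r sinθ; differentiating, L cosφ·φ̇ = r ω cosθ.
L cosφ = √(L² − r² sin²θ) = 0.083252 m.
|ω_rod| = r ω |cosθ| / √(L² − r² sin²θ) = 0.0177·346.5·0.62115/0.083252 = 45.761 rad/s.

45.8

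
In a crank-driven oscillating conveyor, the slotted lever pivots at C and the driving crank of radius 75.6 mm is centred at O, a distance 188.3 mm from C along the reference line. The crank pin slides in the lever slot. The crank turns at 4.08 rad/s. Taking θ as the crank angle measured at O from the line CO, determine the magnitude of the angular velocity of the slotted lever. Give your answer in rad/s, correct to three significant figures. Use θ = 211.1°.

1.57

ω = 4.08 rad/s
Crank pin A relative to C: A = (d + r cosθ, r sinθ); lever angle φ = atan2(r sinθ, d + r cosθ).
Differentiating tanφ: φ̇ = rω(d cosθ + r)/(d² + r² + 2dr cosθ).
d² + r² + 2dr cosθ = |CA|² = 0.0167935 m²;  d cosθ + r = -0.085635 m.
|ω_lever| = |0.0756·4.08·-0.085635| / 0.0167935 = 1.5729 rad/s.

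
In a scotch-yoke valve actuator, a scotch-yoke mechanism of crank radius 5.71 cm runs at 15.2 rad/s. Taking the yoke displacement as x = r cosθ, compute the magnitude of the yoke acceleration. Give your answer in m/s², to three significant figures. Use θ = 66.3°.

ω = 15.2 rad/s
x = r cosθ ⇒ ẍ = −rω² cosθ (ω constant).
|a| = rω²|cosθ| = 0.0571·(15.2)²·|cos 66.3°| = 5.3026 m/s².

5.30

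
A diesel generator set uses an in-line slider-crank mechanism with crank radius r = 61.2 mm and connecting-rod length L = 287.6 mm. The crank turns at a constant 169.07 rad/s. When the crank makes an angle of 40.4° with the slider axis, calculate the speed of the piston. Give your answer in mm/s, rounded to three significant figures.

7800

ω = 169.1 rad/s
For an in-line slider-crank, x = r cosθ + √(L² − r² sin²θ), so v = −rω sinθ·[1 + r cosθ/√(L² − r² sin²θ)].
With r = 0.0612 m, L = 0.2876 m, θ = 40.4°: √(L² − r² sin²θ) = 0.28485 m.
v = −0.0612·169.1·0.64812·[1 + 0.0612·0.76154/0.28485] = -7.8034 m/s.
|v| = 7.8034 m/s = 7803.4 mm/s.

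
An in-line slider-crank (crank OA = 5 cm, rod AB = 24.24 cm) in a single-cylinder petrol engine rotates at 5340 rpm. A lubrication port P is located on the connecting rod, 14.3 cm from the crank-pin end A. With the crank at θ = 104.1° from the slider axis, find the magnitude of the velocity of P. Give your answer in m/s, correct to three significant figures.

26.4

ω = 559.2 rad/s.  Crank-pin speed |V_A| = rω = 27.96 m/s, perpendicular to OA.
Rod angle: sinφ = −(r/L) sinθ ⇒ φ = -11.540°; ω_rod = −rω cosθ/√(L²−r²sin²θ) = +28.68 rad/s.
V_P = V_A + ω_rod × AP, with AP = 0.143 m along the rod.
Components: V_Px = −rω sinθ − a·ω_rod·sinφ = -26.297 m/s;  V_Py = rω cosθ + a·ω_rod·cosφ = -2.7932 m/s.
|V_P| = √(V_Px² + V_Py²) = 26.445 m/s.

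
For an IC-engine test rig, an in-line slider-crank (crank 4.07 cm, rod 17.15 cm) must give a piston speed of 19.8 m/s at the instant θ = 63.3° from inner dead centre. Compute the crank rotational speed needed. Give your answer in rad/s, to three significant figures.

491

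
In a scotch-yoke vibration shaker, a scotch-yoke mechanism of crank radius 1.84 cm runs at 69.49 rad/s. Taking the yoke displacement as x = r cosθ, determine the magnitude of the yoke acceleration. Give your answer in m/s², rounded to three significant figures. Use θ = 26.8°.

79.3

ω = 69.49 rad/s
x = r cosθ ⇒ ẍ = −rω² cosθ (ω constant).
|a| = rω²|cosθ| = 0.0184·(69.49)²·|cos 26.8°| = 79.307 m/s².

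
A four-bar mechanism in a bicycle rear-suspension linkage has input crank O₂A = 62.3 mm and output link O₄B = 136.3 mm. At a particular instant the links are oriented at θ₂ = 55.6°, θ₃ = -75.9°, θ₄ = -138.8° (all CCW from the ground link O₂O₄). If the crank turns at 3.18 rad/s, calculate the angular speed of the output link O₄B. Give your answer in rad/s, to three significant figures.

1.22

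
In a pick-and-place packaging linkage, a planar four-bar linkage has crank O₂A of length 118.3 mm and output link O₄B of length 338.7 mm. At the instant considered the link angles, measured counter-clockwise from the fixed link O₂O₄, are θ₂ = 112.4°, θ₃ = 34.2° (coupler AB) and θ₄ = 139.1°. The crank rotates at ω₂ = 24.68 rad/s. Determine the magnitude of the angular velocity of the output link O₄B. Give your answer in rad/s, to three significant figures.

8.73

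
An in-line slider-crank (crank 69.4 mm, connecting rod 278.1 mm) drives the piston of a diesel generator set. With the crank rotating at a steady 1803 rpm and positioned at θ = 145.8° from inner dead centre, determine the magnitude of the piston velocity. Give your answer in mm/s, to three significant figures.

5830

ω = 2π·1803/60 = 188.8 rad/s
For an in-line slider-crank, x = r cosθ + √(L² − r² sin²θ), so v = −rω sinθ·[1 + r cosθ/√(L² − r² sin²θ)].
With r = 0.0694 m, L = 0.2781 m, θ = 145.8°: √(L² − r² sin²θ) = 0.27535 m.
v = −0.0694·188.8·0.56208·[1 + 0.0694·-0.82708/0.27535] = -5.8299 m/s.
|v| = 5.8299 m/s = 5829.9 mm/s.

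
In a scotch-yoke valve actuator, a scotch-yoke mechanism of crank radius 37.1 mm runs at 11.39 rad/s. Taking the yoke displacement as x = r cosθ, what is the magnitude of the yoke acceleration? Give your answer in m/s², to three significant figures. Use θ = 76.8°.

1.10

ω = 11.39 rad/s
x = r cosθ ⇒ ẍ = −rω² cosθ (ω constant).
|a| = rω²|cosθ| = 0.0371·(11.39)²·|cos 76.8°| = 1.0991 m/s².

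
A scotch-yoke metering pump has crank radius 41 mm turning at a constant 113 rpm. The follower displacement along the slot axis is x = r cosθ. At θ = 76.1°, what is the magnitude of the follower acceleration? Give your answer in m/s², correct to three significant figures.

ω = 11.83 rad/s (from 113 rpm).
x = r cosθ ⇒ ẍ = −rω² cosθ (ω constant).
|a| = rω²|cosθ| = 0.041·(11.83)²·|cos 76.1°| = 1.3792 m/s².

1.38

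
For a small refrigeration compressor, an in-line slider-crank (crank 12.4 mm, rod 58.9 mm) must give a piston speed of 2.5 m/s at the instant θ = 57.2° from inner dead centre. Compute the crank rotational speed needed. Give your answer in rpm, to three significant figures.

For an in-line slider-crank, |v_piston| = rω|sinθ|·[1 + r cosθ/√(L² − r² sin²θ)].
With r = 0.0124 m, L = 0.0589 m, θ = 57.2°: the bracketed kinematic factor |dx/dθ| = 0.011631 m.
ω = v/|dx/dθ| = 2.5/0.011631 = 214.95 rad/s.
N = 60ω/(2π) = 2052.6 rpm.

2050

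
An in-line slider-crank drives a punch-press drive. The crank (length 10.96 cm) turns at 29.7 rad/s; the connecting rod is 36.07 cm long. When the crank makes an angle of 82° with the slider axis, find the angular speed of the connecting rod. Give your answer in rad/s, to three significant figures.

1.32

ω = 29.7 rad/s
The rod makes angle φ with the slider axis where L sinφ = r sinθ; differentiating, L cosφ·φ̇ = r ω cosθ.
L cosφ = √(L² − r² sin²θ) = 0.34398 m.
|ω_rod| = r ω |cosθ| / √(L² − r² sin²θ) = 0.1096·29.7·0.13917/0.34398 = 1.317 rad/s.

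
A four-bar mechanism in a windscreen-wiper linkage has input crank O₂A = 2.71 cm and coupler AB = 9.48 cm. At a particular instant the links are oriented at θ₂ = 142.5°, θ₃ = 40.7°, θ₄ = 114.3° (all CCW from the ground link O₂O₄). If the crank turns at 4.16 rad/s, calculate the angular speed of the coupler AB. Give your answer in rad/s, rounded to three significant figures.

ω₂ = 4.16 rad/s
Differentiating the loop-closure r₂e^{iθ₂}+r₃e^{iθ₃}=r₁+r₄e^{iθ₄} gives r₂ω₂e^{iθ₂}+r₃ω₃e^{iθ₃}=r₄ω₄e^{iθ₄}.
Eliminating the other unknown: ω₃ = r₂ω₂ sin(θ₄−θ₂) / [r₃ sin(θ₃−θ₄)].
Numerator sine = -0.47255; denominator sine = -0.95931.
Result = 0.0271·4.16·(-0.47255) / (0.0948·(-0.95931)) = +0.58579 rad/s; magnitude 0.58579 rad/s.

0.586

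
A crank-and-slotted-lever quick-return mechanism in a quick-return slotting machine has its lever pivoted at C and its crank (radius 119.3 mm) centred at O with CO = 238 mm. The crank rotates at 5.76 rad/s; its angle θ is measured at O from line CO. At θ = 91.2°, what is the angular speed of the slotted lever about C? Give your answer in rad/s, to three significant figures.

1.13

ω = 5.76 rad/s
Crank pin A relative to C: A = (d + r cosθ, r sinθ); lever angle φ = atan2(r sinθ, d + r cosθ).
Differentiating tanφ: φ̇ = rω(d cosθ + r)/(d² + r² + 2dr cosθ).
d² + r² + 2dr cosθ = |CA|² = 0.0696872 m²;  d cosθ + r = +0.11432 m.
|ω_lever| = |0.1193·5.76·+0.11432| / 0.0696872 = 1.1272 rad/s.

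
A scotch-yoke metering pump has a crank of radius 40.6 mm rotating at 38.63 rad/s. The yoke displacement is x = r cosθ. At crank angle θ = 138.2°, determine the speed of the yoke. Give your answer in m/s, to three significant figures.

ω = 38.63 rad/s
x = r cosθ ⇒ ẋ = −rω sinθ.
|v| = rω|sinθ| = 0.0406·38.63·|sin 138.2°| = 1.0454 m/s.

1.05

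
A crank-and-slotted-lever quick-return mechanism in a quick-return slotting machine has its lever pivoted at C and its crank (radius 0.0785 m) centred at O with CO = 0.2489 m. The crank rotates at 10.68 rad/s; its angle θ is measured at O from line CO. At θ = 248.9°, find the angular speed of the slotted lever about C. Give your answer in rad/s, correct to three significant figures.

ω = 10.68 rad/s
Crank pin A relative to C: A = (d + r cosθ, r sinθ); lever angle φ = atan2(r sinθ, d + r cosθ).
Differentiating tanφ: φ̇ = rω(d cosθ + r)/(d² + r² + 2dr cosθ).
d² + r² + 2dr cosθ = |CA|² = 0.0540458 m²;  d cosθ + r = -0.011103 m.
|ω_lever| = |0.0785·10.68·-0.011103| / 0.0540458 = 0.17224 rad/s.

0.172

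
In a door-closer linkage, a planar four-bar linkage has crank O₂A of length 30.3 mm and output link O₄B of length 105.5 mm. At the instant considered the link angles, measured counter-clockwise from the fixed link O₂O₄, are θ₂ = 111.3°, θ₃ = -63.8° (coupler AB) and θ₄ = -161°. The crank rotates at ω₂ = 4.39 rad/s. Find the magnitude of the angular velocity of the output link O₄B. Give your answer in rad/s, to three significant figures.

ω₂ = 4.39 rad/s
Differentiating the loop-closure r₂e^{iθ₂}+r₃e^{iθ₃}=r₁+r₄e^{iθ₄} gives r₂ω₂e^{iθ₂}+r₃ω₃e^{iθ₃}=r₄ω₄e^{iθ₄}.
Eliminating the other unknown: ω₄ = r₂ω₂ sin(θ₂−θ₃) / [r₄ sin(θ₄−θ₃)].
Numerator sine = +0.08542; denominator sine = -0.99211.
Result = 0.0303·4.39·(+0.08542) / (0.1055·(-0.99211)) = -0.10855 rad/s; magnitude 0.10855 rad/s.

0.109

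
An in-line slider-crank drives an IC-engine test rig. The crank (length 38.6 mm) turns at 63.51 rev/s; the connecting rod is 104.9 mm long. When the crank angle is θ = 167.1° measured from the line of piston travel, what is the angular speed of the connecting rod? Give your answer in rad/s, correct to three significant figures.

144

ω = 399 rad/s (converted from 63.51 rev/s).
The rod makes angle φ with the slider axis where L sinφ = r sinθ; differentiating, L cosφ·φ̇ = r ω cosθ.
L cosφ = √(L² − r² sin²θ) = 0.10455 m.
|ω_rod| = r ω |cosθ| / √(L² − r² sin²θ) = 0.0386·399·0.97476/0.10455 = 143.62 rad/s.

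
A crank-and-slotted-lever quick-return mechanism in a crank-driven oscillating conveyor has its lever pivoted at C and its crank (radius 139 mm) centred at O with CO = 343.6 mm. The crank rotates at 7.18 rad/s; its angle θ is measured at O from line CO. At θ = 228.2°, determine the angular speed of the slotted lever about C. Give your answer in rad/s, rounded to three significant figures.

1.22

ω = 7.18 rad/s
Crank pin A relative to C: A = (d + r cosθ, r sinθ); lever angle φ = atan2(r sinθ, d + r cosθ).
Differentiating tanφ: φ̇ = rω(d cosθ + r)/(d² + r² + 2dr cosθ).
d² + r² + 2dr cosθ = |CA|² = 0.0737142 m²;  d cosθ + r = -0.090021 m.
|ω_lever| = |0.139·7.18·-0.090021| / 0.0737142 = 1.2188 rad/s.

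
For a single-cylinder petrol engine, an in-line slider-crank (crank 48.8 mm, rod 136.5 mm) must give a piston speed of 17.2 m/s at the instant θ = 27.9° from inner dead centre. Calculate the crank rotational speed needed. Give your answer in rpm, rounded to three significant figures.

For an in-line slider-crank, |v_piston| = rω|sinθ|·[1 + r cosθ/√(L² − r² sin²θ)].
With r = 0.0488 m, L = 0.1365 m, θ = 27.9°: the bracketed kinematic factor |dx/dθ| = 0.030153 m.
ω = v/|dx/dθ| = 17.2/0.030153 = 570.43 rad/s.
N = 60ω/(2π) = 5447.2 rpm.

5450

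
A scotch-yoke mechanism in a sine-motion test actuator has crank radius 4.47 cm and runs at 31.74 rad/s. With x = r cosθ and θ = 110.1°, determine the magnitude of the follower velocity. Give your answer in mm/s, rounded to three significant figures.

ω = 31.74 rad/s
x = r cosθ ⇒ ẋ = −rω sinθ.
|v| = rω|sinθ| = 0.0447·31.74·|sin 110.1°| = 1.3324 m/s = 1332.4 mm/s.

1330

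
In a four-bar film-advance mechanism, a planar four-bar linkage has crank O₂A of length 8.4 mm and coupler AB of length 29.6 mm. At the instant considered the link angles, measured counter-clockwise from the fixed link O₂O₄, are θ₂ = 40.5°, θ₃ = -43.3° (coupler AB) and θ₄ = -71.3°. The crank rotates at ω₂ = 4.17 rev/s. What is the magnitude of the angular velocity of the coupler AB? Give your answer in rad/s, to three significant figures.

14.7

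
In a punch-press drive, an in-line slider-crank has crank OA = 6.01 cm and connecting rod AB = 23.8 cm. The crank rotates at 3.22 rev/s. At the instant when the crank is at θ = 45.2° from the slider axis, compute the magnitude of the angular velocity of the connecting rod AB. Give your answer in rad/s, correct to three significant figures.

ω = 20.23 rad/s (converted from 3.22 rev/s).
The rod makes angle φ with the slider axis where L sinφ = r sinθ; differentiating, L cosφ·φ̇ = r ω cosθ.
L cosφ = √(L² − r² sin²θ) = 0.23415 m.
|ω_rod| = r ω |cosθ| / √(L² − r² sin²θ) = 0.0601·20.23·0.70463/0.23415 = 3.6592 rad/s.

3.66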